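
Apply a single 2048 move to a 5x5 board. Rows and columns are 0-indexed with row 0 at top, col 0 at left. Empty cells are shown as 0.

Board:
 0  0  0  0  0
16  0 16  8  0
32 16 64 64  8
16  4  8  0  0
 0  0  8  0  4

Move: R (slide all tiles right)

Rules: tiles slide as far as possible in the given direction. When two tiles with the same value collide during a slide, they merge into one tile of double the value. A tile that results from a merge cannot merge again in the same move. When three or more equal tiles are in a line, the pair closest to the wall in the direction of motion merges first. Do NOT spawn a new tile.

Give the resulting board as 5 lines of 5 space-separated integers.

Slide right:
row 0: [0, 0, 0, 0, 0] -> [0, 0, 0, 0, 0]
row 1: [16, 0, 16, 8, 0] -> [0, 0, 0, 32, 8]
row 2: [32, 16, 64, 64, 8] -> [0, 32, 16, 128, 8]
row 3: [16, 4, 8, 0, 0] -> [0, 0, 16, 4, 8]
row 4: [0, 0, 8, 0, 4] -> [0, 0, 0, 8, 4]

Answer:   0   0   0   0   0
  0   0   0  32   8
  0  32  16 128   8
  0   0  16   4   8
  0   0   0   8   4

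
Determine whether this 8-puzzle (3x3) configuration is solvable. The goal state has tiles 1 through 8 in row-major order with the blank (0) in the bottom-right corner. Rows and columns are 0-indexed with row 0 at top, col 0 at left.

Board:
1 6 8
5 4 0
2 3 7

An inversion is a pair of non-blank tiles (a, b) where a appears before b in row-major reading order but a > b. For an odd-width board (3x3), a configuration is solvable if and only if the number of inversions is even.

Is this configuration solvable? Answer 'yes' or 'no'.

Inversions (pairs i<j in row-major order where tile[i] > tile[j] > 0): 14
14 is even, so the puzzle is solvable.

Answer: yes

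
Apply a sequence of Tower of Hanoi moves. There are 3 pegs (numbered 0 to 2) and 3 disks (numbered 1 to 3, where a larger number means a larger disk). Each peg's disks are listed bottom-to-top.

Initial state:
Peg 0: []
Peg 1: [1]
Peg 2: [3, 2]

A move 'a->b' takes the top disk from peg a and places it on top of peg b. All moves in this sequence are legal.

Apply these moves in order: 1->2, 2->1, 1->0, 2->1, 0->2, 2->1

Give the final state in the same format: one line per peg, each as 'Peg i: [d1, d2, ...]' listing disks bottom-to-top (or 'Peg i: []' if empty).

After move 1 (1->2):
Peg 0: []
Peg 1: []
Peg 2: [3, 2, 1]

After move 2 (2->1):
Peg 0: []
Peg 1: [1]
Peg 2: [3, 2]

After move 3 (1->0):
Peg 0: [1]
Peg 1: []
Peg 2: [3, 2]

After move 4 (2->1):
Peg 0: [1]
Peg 1: [2]
Peg 2: [3]

After move 5 (0->2):
Peg 0: []
Peg 1: [2]
Peg 2: [3, 1]

After move 6 (2->1):
Peg 0: []
Peg 1: [2, 1]
Peg 2: [3]

Answer: Peg 0: []
Peg 1: [2, 1]
Peg 2: [3]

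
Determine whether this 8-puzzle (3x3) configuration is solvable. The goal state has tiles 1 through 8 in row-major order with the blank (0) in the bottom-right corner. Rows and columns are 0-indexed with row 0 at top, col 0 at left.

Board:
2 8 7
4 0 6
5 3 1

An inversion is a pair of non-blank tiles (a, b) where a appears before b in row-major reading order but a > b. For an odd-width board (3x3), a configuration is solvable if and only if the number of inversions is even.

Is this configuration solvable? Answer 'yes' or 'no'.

Answer: yes

Derivation:
Inversions (pairs i<j in row-major order where tile[i] > tile[j] > 0): 20
20 is even, so the puzzle is solvable.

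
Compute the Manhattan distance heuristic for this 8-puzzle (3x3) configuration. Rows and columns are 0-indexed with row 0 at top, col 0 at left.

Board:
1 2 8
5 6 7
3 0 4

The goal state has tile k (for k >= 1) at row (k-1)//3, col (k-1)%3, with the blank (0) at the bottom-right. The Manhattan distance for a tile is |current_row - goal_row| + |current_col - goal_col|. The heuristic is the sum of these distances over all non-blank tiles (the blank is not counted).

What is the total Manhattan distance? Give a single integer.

Answer: 15

Derivation:
Tile 1: (0,0)->(0,0) = 0
Tile 2: (0,1)->(0,1) = 0
Tile 8: (0,2)->(2,1) = 3
Tile 5: (1,0)->(1,1) = 1
Tile 6: (1,1)->(1,2) = 1
Tile 7: (1,2)->(2,0) = 3
Tile 3: (2,0)->(0,2) = 4
Tile 4: (2,2)->(1,0) = 3
Sum: 0 + 0 + 3 + 1 + 1 + 3 + 4 + 3 = 15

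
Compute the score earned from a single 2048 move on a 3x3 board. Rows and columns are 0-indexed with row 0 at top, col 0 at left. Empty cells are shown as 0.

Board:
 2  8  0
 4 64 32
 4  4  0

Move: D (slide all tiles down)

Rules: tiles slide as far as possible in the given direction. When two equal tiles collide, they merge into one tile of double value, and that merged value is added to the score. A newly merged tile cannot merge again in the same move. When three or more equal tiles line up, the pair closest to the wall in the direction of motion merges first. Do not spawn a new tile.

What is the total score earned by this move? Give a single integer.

Slide down:
col 0: [2, 4, 4] -> [0, 2, 8]  score +8 (running 8)
col 1: [8, 64, 4] -> [8, 64, 4]  score +0 (running 8)
col 2: [0, 32, 0] -> [0, 0, 32]  score +0 (running 8)
Board after move:
 0  8  0
 2 64  0
 8  4 32

Answer: 8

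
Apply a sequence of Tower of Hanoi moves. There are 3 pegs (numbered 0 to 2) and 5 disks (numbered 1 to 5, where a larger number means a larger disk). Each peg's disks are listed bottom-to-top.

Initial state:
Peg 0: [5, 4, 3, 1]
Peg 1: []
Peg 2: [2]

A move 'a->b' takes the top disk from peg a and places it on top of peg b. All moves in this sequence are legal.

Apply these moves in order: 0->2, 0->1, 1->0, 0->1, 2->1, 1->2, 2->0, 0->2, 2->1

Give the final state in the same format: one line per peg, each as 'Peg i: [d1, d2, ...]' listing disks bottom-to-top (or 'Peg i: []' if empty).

After move 1 (0->2):
Peg 0: [5, 4, 3]
Peg 1: []
Peg 2: [2, 1]

After move 2 (0->1):
Peg 0: [5, 4]
Peg 1: [3]
Peg 2: [2, 1]

After move 3 (1->0):
Peg 0: [5, 4, 3]
Peg 1: []
Peg 2: [2, 1]

After move 4 (0->1):
Peg 0: [5, 4]
Peg 1: [3]
Peg 2: [2, 1]

After move 5 (2->1):
Peg 0: [5, 4]
Peg 1: [3, 1]
Peg 2: [2]

After move 6 (1->2):
Peg 0: [5, 4]
Peg 1: [3]
Peg 2: [2, 1]

After move 7 (2->0):
Peg 0: [5, 4, 1]
Peg 1: [3]
Peg 2: [2]

After move 8 (0->2):
Peg 0: [5, 4]
Peg 1: [3]
Peg 2: [2, 1]

After move 9 (2->1):
Peg 0: [5, 4]
Peg 1: [3, 1]
Peg 2: [2]

Answer: Peg 0: [5, 4]
Peg 1: [3, 1]
Peg 2: [2]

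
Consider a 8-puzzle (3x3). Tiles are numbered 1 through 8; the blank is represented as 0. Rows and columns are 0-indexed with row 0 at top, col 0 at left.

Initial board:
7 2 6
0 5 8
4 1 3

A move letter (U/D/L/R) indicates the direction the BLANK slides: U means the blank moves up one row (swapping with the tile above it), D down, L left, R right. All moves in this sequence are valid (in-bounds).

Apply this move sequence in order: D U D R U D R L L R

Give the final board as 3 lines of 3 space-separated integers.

Answer: 7 2 6
4 5 8
1 0 3

Derivation:
After move 1 (D):
7 2 6
4 5 8
0 1 3

After move 2 (U):
7 2 6
0 5 8
4 1 3

After move 3 (D):
7 2 6
4 5 8
0 1 3

After move 4 (R):
7 2 6
4 5 8
1 0 3

After move 5 (U):
7 2 6
4 0 8
1 5 3

After move 6 (D):
7 2 6
4 5 8
1 0 3

After move 7 (R):
7 2 6
4 5 8
1 3 0

After move 8 (L):
7 2 6
4 5 8
1 0 3

After move 9 (L):
7 2 6
4 5 8
0 1 3

After move 10 (R):
7 2 6
4 5 8
1 0 3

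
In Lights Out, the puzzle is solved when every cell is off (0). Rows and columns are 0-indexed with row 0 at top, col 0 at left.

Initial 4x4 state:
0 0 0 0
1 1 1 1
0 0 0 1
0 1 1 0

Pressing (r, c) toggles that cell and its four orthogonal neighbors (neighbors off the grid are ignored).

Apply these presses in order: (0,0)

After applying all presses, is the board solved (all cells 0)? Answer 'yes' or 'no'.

Answer: no

Derivation:
After press 1 at (0,0):
1 1 0 0
0 1 1 1
0 0 0 1
0 1 1 0

Lights still on: 8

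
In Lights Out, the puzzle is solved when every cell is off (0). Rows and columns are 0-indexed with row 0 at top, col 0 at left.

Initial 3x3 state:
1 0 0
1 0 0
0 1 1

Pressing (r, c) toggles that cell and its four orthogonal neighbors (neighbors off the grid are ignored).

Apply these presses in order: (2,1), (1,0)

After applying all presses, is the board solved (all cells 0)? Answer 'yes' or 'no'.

Answer: yes

Derivation:
After press 1 at (2,1):
1 0 0
1 1 0
1 0 0

After press 2 at (1,0):
0 0 0
0 0 0
0 0 0

Lights still on: 0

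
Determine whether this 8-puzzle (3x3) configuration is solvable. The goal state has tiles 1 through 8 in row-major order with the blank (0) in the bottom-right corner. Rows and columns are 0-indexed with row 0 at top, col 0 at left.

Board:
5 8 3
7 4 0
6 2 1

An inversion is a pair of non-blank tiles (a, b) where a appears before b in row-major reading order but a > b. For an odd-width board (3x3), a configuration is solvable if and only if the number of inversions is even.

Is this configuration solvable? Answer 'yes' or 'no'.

Answer: no

Derivation:
Inversions (pairs i<j in row-major order where tile[i] > tile[j] > 0): 21
21 is odd, so the puzzle is not solvable.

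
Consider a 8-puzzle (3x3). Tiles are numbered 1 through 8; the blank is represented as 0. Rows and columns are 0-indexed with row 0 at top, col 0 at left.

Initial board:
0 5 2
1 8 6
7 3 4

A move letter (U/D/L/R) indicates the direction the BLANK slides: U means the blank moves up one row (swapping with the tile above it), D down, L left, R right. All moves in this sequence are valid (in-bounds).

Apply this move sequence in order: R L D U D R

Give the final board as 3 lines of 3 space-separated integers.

Answer: 1 5 2
8 0 6
7 3 4

Derivation:
After move 1 (R):
5 0 2
1 8 6
7 3 4

After move 2 (L):
0 5 2
1 8 6
7 3 4

After move 3 (D):
1 5 2
0 8 6
7 3 4

After move 4 (U):
0 5 2
1 8 6
7 3 4

After move 5 (D):
1 5 2
0 8 6
7 3 4

After move 6 (R):
1 5 2
8 0 6
7 3 4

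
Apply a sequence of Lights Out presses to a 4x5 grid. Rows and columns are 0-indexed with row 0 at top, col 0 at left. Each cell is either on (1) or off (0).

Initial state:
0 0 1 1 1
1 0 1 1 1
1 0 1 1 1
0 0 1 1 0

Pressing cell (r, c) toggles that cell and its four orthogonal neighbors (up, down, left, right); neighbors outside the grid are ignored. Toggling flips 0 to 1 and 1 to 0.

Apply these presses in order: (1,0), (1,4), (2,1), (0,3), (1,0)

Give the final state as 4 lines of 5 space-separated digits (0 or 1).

After press 1 at (1,0):
1 0 1 1 1
0 1 1 1 1
0 0 1 1 1
0 0 1 1 0

After press 2 at (1,4):
1 0 1 1 0
0 1 1 0 0
0 0 1 1 0
0 0 1 1 0

After press 3 at (2,1):
1 0 1 1 0
0 0 1 0 0
1 1 0 1 0
0 1 1 1 0

After press 4 at (0,3):
1 0 0 0 1
0 0 1 1 0
1 1 0 1 0
0 1 1 1 0

After press 5 at (1,0):
0 0 0 0 1
1 1 1 1 0
0 1 0 1 0
0 1 1 1 0

Answer: 0 0 0 0 1
1 1 1 1 0
0 1 0 1 0
0 1 1 1 0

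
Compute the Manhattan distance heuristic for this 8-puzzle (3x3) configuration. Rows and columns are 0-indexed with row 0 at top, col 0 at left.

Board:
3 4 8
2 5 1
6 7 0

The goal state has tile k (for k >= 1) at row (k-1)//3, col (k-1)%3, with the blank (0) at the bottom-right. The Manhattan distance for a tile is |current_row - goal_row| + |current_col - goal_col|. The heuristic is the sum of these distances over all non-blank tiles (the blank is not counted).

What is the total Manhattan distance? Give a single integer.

Answer: 16

Derivation:
Tile 3: (0,0)->(0,2) = 2
Tile 4: (0,1)->(1,0) = 2
Tile 8: (0,2)->(2,1) = 3
Tile 2: (1,0)->(0,1) = 2
Tile 5: (1,1)->(1,1) = 0
Tile 1: (1,2)->(0,0) = 3
Tile 6: (2,0)->(1,2) = 3
Tile 7: (2,1)->(2,0) = 1
Sum: 2 + 2 + 3 + 2 + 0 + 3 + 3 + 1 = 16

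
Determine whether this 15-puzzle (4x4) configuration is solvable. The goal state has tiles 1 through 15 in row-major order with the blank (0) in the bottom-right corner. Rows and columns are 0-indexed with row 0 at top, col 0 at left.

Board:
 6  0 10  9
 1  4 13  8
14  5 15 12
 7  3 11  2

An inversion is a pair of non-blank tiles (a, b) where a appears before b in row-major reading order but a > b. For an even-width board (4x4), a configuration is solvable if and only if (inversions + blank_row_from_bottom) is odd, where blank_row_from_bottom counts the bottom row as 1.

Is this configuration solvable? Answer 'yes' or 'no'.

Answer: no

Derivation:
Inversions: 54
Blank is in row 0 (0-indexed from top), which is row 4 counting from the bottom (bottom = 1).
54 + 4 = 58, which is even, so the puzzle is not solvable.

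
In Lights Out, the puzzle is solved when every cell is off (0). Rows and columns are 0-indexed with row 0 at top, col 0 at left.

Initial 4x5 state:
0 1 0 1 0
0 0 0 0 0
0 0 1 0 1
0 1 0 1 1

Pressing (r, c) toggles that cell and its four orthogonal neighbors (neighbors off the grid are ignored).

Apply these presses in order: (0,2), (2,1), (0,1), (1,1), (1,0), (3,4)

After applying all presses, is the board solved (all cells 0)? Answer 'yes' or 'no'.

After press 1 at (0,2):
0 0 1 0 0
0 0 1 0 0
0 0 1 0 1
0 1 0 1 1

After press 2 at (2,1):
0 0 1 0 0
0 1 1 0 0
1 1 0 0 1
0 0 0 1 1

After press 3 at (0,1):
1 1 0 0 0
0 0 1 0 0
1 1 0 0 1
0 0 0 1 1

After press 4 at (1,1):
1 0 0 0 0
1 1 0 0 0
1 0 0 0 1
0 0 0 1 1

After press 5 at (1,0):
0 0 0 0 0
0 0 0 0 0
0 0 0 0 1
0 0 0 1 1

After press 6 at (3,4):
0 0 0 0 0
0 0 0 0 0
0 0 0 0 0
0 0 0 0 0

Lights still on: 0

Answer: yes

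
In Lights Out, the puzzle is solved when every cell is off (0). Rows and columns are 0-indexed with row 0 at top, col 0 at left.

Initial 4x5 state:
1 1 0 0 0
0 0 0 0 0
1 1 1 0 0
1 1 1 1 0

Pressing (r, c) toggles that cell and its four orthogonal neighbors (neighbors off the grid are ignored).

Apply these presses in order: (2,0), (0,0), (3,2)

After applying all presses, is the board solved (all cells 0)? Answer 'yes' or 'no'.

After press 1 at (2,0):
1 1 0 0 0
1 0 0 0 0
0 0 1 0 0
0 1 1 1 0

After press 2 at (0,0):
0 0 0 0 0
0 0 0 0 0
0 0 1 0 0
0 1 1 1 0

After press 3 at (3,2):
0 0 0 0 0
0 0 0 0 0
0 0 0 0 0
0 0 0 0 0

Lights still on: 0

Answer: yes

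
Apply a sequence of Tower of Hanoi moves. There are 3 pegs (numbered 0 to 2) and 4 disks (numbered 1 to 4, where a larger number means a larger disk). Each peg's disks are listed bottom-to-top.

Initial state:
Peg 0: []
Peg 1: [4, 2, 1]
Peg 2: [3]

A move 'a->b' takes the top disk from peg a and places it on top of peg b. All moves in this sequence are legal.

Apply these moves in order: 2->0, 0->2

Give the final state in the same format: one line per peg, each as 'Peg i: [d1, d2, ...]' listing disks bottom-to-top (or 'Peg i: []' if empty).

After move 1 (2->0):
Peg 0: [3]
Peg 1: [4, 2, 1]
Peg 2: []

After move 2 (0->2):
Peg 0: []
Peg 1: [4, 2, 1]
Peg 2: [3]

Answer: Peg 0: []
Peg 1: [4, 2, 1]
Peg 2: [3]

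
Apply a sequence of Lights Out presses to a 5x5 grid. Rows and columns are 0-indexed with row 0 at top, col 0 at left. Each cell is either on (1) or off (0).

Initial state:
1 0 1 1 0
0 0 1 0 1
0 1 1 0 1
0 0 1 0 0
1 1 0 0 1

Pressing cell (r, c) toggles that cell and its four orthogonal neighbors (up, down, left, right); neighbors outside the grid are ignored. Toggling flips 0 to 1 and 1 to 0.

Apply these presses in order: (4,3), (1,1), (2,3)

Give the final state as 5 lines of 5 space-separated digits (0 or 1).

After press 1 at (4,3):
1 0 1 1 0
0 0 1 0 1
0 1 1 0 1
0 0 1 1 0
1 1 1 1 0

After press 2 at (1,1):
1 1 1 1 0
1 1 0 0 1
0 0 1 0 1
0 0 1 1 0
1 1 1 1 0

After press 3 at (2,3):
1 1 1 1 0
1 1 0 1 1
0 0 0 1 0
0 0 1 0 0
1 1 1 1 0

Answer: 1 1 1 1 0
1 1 0 1 1
0 0 0 1 0
0 0 1 0 0
1 1 1 1 0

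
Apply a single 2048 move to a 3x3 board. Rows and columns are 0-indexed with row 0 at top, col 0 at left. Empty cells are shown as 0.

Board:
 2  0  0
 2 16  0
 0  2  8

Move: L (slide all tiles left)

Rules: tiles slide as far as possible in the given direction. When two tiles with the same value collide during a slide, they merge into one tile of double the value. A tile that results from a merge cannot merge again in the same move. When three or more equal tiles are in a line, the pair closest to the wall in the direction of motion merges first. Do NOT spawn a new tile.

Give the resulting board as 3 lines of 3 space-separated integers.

Answer:  2  0  0
 2 16  0
 2  8  0

Derivation:
Slide left:
row 0: [2, 0, 0] -> [2, 0, 0]
row 1: [2, 16, 0] -> [2, 16, 0]
row 2: [0, 2, 8] -> [2, 8, 0]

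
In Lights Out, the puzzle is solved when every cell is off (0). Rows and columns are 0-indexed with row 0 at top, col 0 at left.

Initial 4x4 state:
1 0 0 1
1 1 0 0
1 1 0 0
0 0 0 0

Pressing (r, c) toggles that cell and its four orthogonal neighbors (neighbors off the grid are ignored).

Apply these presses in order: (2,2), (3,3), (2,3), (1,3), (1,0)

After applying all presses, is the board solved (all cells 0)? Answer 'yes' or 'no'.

Answer: yes

Derivation:
After press 1 at (2,2):
1 0 0 1
1 1 1 0
1 0 1 1
0 0 1 0

After press 2 at (3,3):
1 0 0 1
1 1 1 0
1 0 1 0
0 0 0 1

After press 3 at (2,3):
1 0 0 1
1 1 1 1
1 0 0 1
0 0 0 0

After press 4 at (1,3):
1 0 0 0
1 1 0 0
1 0 0 0
0 0 0 0

After press 5 at (1,0):
0 0 0 0
0 0 0 0
0 0 0 0
0 0 0 0

Lights still on: 0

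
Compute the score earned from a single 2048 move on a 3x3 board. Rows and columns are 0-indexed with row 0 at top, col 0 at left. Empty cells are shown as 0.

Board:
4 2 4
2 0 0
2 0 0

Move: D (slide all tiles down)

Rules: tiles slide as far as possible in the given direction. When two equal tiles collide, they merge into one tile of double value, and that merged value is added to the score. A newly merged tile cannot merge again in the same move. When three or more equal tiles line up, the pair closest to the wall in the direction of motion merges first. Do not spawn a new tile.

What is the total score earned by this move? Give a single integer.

Answer: 4

Derivation:
Slide down:
col 0: [4, 2, 2] -> [0, 4, 4]  score +4 (running 4)
col 1: [2, 0, 0] -> [0, 0, 2]  score +0 (running 4)
col 2: [4, 0, 0] -> [0, 0, 4]  score +0 (running 4)
Board after move:
0 0 0
4 0 0
4 2 4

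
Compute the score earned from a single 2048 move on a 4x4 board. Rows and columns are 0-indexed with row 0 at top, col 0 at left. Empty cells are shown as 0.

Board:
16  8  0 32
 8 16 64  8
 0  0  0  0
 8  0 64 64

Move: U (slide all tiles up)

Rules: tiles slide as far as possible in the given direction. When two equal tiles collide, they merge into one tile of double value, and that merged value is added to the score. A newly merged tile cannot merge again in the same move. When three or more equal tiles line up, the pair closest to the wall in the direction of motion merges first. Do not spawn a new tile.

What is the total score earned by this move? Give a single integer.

Slide up:
col 0: [16, 8, 0, 8] -> [16, 16, 0, 0]  score +16 (running 16)
col 1: [8, 16, 0, 0] -> [8, 16, 0, 0]  score +0 (running 16)
col 2: [0, 64, 0, 64] -> [128, 0, 0, 0]  score +128 (running 144)
col 3: [32, 8, 0, 64] -> [32, 8, 64, 0]  score +0 (running 144)
Board after move:
 16   8 128  32
 16  16   0   8
  0   0   0  64
  0   0   0   0

Answer: 144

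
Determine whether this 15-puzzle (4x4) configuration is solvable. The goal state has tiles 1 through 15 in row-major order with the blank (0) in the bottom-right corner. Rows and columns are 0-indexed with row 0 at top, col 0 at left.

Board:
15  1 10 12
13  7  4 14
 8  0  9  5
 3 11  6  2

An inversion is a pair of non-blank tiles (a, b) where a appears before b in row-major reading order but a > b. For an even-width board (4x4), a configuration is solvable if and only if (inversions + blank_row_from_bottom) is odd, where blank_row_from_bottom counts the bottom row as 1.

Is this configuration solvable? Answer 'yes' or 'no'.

Inversions: 68
Blank is in row 2 (0-indexed from top), which is row 2 counting from the bottom (bottom = 1).
68 + 2 = 70, which is even, so the puzzle is not solvable.

Answer: no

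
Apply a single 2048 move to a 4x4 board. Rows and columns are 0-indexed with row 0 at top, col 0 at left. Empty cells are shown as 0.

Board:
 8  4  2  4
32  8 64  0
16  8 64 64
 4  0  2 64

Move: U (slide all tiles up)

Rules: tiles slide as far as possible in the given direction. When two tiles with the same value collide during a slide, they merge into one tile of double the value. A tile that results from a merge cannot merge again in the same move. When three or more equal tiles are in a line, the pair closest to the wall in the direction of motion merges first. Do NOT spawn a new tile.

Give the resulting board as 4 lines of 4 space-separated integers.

Answer:   8   4   2   4
 32  16 128 128
 16   0   2   0
  4   0   0   0

Derivation:
Slide up:
col 0: [8, 32, 16, 4] -> [8, 32, 16, 4]
col 1: [4, 8, 8, 0] -> [4, 16, 0, 0]
col 2: [2, 64, 64, 2] -> [2, 128, 2, 0]
col 3: [4, 0, 64, 64] -> [4, 128, 0, 0]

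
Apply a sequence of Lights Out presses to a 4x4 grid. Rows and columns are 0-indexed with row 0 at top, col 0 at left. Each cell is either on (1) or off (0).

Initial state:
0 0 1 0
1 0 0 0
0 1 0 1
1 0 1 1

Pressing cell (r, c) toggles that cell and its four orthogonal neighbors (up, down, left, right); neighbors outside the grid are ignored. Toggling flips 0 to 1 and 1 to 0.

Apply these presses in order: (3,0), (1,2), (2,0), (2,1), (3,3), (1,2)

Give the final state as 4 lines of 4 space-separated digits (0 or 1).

After press 1 at (3,0):
0 0 1 0
1 0 0 0
1 1 0 1
0 1 1 1

After press 2 at (1,2):
0 0 0 0
1 1 1 1
1 1 1 1
0 1 1 1

After press 3 at (2,0):
0 0 0 0
0 1 1 1
0 0 1 1
1 1 1 1

After press 4 at (2,1):
0 0 0 0
0 0 1 1
1 1 0 1
1 0 1 1

After press 5 at (3,3):
0 0 0 0
0 0 1 1
1 1 0 0
1 0 0 0

After press 6 at (1,2):
0 0 1 0
0 1 0 0
1 1 1 0
1 0 0 0

Answer: 0 0 1 0
0 1 0 0
1 1 1 0
1 0 0 0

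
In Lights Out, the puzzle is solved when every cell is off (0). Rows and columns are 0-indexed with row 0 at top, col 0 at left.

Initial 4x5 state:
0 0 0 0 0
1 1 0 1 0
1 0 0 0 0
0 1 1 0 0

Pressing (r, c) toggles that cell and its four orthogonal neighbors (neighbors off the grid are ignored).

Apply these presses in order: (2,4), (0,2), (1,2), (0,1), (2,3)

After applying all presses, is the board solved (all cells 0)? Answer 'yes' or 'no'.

After press 1 at (2,4):
0 0 0 0 0
1 1 0 1 1
1 0 0 1 1
0 1 1 0 1

After press 2 at (0,2):
0 1 1 1 0
1 1 1 1 1
1 0 0 1 1
0 1 1 0 1

After press 3 at (1,2):
0 1 0 1 0
1 0 0 0 1
1 0 1 1 1
0 1 1 0 1

After press 4 at (0,1):
1 0 1 1 0
1 1 0 0 1
1 0 1 1 1
0 1 1 0 1

After press 5 at (2,3):
1 0 1 1 0
1 1 0 1 1
1 0 0 0 0
0 1 1 1 1

Lights still on: 12

Answer: no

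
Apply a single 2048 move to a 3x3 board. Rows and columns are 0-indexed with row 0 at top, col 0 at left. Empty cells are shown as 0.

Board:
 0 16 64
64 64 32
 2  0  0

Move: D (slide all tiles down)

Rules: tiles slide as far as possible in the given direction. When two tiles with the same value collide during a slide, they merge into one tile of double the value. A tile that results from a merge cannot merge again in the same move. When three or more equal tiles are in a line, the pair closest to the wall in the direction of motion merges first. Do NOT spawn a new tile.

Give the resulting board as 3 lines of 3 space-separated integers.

Answer:  0  0  0
64 16 64
 2 64 32

Derivation:
Slide down:
col 0: [0, 64, 2] -> [0, 64, 2]
col 1: [16, 64, 0] -> [0, 16, 64]
col 2: [64, 32, 0] -> [0, 64, 32]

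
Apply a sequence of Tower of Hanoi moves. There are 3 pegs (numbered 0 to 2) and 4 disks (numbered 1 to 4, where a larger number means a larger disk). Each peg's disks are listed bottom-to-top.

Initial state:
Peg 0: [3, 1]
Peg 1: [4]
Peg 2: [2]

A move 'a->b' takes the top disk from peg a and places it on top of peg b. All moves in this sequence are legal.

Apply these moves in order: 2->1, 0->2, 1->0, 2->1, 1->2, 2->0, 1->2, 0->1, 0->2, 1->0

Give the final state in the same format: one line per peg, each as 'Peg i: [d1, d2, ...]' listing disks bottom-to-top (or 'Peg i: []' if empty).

Answer: Peg 0: [3, 1]
Peg 1: []
Peg 2: [4, 2]

Derivation:
After move 1 (2->1):
Peg 0: [3, 1]
Peg 1: [4, 2]
Peg 2: []

After move 2 (0->2):
Peg 0: [3]
Peg 1: [4, 2]
Peg 2: [1]

After move 3 (1->0):
Peg 0: [3, 2]
Peg 1: [4]
Peg 2: [1]

After move 4 (2->1):
Peg 0: [3, 2]
Peg 1: [4, 1]
Peg 2: []

After move 5 (1->2):
Peg 0: [3, 2]
Peg 1: [4]
Peg 2: [1]

After move 6 (2->0):
Peg 0: [3, 2, 1]
Peg 1: [4]
Peg 2: []

After move 7 (1->2):
Peg 0: [3, 2, 1]
Peg 1: []
Peg 2: [4]

After move 8 (0->1):
Peg 0: [3, 2]
Peg 1: [1]
Peg 2: [4]

After move 9 (0->2):
Peg 0: [3]
Peg 1: [1]
Peg 2: [4, 2]

After move 10 (1->0):
Peg 0: [3, 1]
Peg 1: []
Peg 2: [4, 2]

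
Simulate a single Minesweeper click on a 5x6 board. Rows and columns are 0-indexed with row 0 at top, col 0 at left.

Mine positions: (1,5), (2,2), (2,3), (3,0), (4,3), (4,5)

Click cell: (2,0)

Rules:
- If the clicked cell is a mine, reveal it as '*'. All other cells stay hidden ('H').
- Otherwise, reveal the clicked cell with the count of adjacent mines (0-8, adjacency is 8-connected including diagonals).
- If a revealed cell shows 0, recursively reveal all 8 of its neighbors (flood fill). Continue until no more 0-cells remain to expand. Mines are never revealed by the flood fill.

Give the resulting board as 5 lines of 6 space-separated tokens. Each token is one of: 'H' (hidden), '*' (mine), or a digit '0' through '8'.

H H H H H H
H H H H H H
1 H H H H H
H H H H H H
H H H H H H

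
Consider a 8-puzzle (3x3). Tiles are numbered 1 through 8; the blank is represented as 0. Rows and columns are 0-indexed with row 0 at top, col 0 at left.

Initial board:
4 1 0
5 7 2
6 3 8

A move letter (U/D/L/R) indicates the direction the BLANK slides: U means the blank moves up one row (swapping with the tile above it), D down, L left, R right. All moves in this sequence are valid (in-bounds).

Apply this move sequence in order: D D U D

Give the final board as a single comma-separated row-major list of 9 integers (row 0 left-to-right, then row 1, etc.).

After move 1 (D):
4 1 2
5 7 0
6 3 8

After move 2 (D):
4 1 2
5 7 8
6 3 0

After move 3 (U):
4 1 2
5 7 0
6 3 8

After move 4 (D):
4 1 2
5 7 8
6 3 0

Answer: 4, 1, 2, 5, 7, 8, 6, 3, 0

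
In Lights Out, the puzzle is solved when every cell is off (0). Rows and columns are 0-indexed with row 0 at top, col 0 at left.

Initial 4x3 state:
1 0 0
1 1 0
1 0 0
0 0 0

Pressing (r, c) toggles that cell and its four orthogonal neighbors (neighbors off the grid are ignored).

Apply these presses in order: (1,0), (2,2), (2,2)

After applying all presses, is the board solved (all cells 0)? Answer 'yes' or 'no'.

After press 1 at (1,0):
0 0 0
0 0 0
0 0 0
0 0 0

After press 2 at (2,2):
0 0 0
0 0 1
0 1 1
0 0 1

After press 3 at (2,2):
0 0 0
0 0 0
0 0 0
0 0 0

Lights still on: 0

Answer: yes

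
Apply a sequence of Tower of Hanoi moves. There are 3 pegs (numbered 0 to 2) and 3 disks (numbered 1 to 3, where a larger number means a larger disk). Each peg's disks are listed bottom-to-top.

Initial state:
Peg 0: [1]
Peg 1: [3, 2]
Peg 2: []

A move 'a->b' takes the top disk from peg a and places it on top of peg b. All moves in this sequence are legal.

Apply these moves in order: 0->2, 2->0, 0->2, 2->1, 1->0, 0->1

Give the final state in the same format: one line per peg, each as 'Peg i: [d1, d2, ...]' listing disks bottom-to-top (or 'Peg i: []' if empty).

Answer: Peg 0: []
Peg 1: [3, 2, 1]
Peg 2: []

Derivation:
After move 1 (0->2):
Peg 0: []
Peg 1: [3, 2]
Peg 2: [1]

After move 2 (2->0):
Peg 0: [1]
Peg 1: [3, 2]
Peg 2: []

After move 3 (0->2):
Peg 0: []
Peg 1: [3, 2]
Peg 2: [1]

After move 4 (2->1):
Peg 0: []
Peg 1: [3, 2, 1]
Peg 2: []

After move 5 (1->0):
Peg 0: [1]
Peg 1: [3, 2]
Peg 2: []

After move 6 (0->1):
Peg 0: []
Peg 1: [3, 2, 1]
Peg 2: []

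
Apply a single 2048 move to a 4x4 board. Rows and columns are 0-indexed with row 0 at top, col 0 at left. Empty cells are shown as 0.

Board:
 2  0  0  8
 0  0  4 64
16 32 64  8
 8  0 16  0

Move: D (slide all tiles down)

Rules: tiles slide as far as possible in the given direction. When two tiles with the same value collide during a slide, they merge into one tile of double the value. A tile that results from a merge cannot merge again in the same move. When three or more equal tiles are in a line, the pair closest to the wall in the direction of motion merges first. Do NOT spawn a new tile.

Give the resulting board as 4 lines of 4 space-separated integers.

Answer:  0  0  0  0
 2  0  4  8
16  0 64 64
 8 32 16  8

Derivation:
Slide down:
col 0: [2, 0, 16, 8] -> [0, 2, 16, 8]
col 1: [0, 0, 32, 0] -> [0, 0, 0, 32]
col 2: [0, 4, 64, 16] -> [0, 4, 64, 16]
col 3: [8, 64, 8, 0] -> [0, 8, 64, 8]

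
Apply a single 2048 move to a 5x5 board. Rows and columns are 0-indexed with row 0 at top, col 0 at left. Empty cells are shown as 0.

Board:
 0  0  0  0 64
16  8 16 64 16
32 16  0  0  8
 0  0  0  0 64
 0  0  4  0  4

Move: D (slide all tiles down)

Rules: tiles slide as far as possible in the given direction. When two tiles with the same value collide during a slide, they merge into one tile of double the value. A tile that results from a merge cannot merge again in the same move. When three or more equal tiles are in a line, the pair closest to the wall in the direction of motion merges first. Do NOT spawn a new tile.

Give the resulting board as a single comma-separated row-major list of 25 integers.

Answer: 0, 0, 0, 0, 64, 0, 0, 0, 0, 16, 0, 0, 0, 0, 8, 16, 8, 16, 0, 64, 32, 16, 4, 64, 4

Derivation:
Slide down:
col 0: [0, 16, 32, 0, 0] -> [0, 0, 0, 16, 32]
col 1: [0, 8, 16, 0, 0] -> [0, 0, 0, 8, 16]
col 2: [0, 16, 0, 0, 4] -> [0, 0, 0, 16, 4]
col 3: [0, 64, 0, 0, 0] -> [0, 0, 0, 0, 64]
col 4: [64, 16, 8, 64, 4] -> [64, 16, 8, 64, 4]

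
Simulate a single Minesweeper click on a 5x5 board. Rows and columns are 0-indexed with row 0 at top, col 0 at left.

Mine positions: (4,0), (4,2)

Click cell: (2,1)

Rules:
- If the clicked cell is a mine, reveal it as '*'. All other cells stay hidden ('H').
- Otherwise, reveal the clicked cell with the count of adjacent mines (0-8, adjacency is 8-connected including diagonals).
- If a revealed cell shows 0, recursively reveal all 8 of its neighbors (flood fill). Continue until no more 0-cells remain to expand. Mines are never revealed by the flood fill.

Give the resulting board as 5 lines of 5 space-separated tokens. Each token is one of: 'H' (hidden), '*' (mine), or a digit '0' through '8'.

0 0 0 0 0
0 0 0 0 0
0 0 0 0 0
1 2 1 1 0
H H H 1 0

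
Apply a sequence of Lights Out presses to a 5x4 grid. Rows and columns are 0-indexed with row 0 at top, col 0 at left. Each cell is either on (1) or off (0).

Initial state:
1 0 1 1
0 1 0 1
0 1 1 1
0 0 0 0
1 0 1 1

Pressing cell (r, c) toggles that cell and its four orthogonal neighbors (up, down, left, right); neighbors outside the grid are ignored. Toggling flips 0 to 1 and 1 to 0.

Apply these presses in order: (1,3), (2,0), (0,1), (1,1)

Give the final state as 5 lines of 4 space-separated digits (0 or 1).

After press 1 at (1,3):
1 0 1 0
0 1 1 0
0 1 1 0
0 0 0 0
1 0 1 1

After press 2 at (2,0):
1 0 1 0
1 1 1 0
1 0 1 0
1 0 0 0
1 0 1 1

After press 3 at (0,1):
0 1 0 0
1 0 1 0
1 0 1 0
1 0 0 0
1 0 1 1

After press 4 at (1,1):
0 0 0 0
0 1 0 0
1 1 1 0
1 0 0 0
1 0 1 1

Answer: 0 0 0 0
0 1 0 0
1 1 1 0
1 0 0 0
1 0 1 1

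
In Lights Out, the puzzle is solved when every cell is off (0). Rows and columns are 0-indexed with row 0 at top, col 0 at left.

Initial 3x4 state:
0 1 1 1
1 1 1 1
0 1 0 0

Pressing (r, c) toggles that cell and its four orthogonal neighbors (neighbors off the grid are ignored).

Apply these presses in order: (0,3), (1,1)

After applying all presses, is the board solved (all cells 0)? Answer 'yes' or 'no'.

After press 1 at (0,3):
0 1 0 0
1 1 1 0
0 1 0 0

After press 2 at (1,1):
0 0 0 0
0 0 0 0
0 0 0 0

Lights still on: 0

Answer: yes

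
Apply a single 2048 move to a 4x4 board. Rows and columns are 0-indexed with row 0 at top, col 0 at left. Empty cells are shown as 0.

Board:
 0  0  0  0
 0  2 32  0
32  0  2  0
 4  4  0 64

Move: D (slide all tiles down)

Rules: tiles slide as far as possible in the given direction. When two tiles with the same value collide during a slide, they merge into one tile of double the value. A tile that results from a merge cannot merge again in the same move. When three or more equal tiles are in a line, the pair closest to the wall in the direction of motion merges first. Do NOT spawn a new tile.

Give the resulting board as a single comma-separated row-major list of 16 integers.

Slide down:
col 0: [0, 0, 32, 4] -> [0, 0, 32, 4]
col 1: [0, 2, 0, 4] -> [0, 0, 2, 4]
col 2: [0, 32, 2, 0] -> [0, 0, 32, 2]
col 3: [0, 0, 0, 64] -> [0, 0, 0, 64]

Answer: 0, 0, 0, 0, 0, 0, 0, 0, 32, 2, 32, 0, 4, 4, 2, 64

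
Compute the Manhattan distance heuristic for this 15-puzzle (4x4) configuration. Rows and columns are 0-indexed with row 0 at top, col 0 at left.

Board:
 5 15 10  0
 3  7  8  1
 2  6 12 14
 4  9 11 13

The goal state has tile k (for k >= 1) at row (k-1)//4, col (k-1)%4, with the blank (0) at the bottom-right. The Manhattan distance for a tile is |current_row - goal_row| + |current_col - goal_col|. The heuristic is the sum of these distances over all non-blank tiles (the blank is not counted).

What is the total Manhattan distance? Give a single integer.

Tile 5: at (0,0), goal (1,0), distance |0-1|+|0-0| = 1
Tile 15: at (0,1), goal (3,2), distance |0-3|+|1-2| = 4
Tile 10: at (0,2), goal (2,1), distance |0-2|+|2-1| = 3
Tile 3: at (1,0), goal (0,2), distance |1-0|+|0-2| = 3
Tile 7: at (1,1), goal (1,2), distance |1-1|+|1-2| = 1
Tile 8: at (1,2), goal (1,3), distance |1-1|+|2-3| = 1
Tile 1: at (1,3), goal (0,0), distance |1-0|+|3-0| = 4
Tile 2: at (2,0), goal (0,1), distance |2-0|+|0-1| = 3
Tile 6: at (2,1), goal (1,1), distance |2-1|+|1-1| = 1
Tile 12: at (2,2), goal (2,3), distance |2-2|+|2-3| = 1
Tile 14: at (2,3), goal (3,1), distance |2-3|+|3-1| = 3
Tile 4: at (3,0), goal (0,3), distance |3-0|+|0-3| = 6
Tile 9: at (3,1), goal (2,0), distance |3-2|+|1-0| = 2
Tile 11: at (3,2), goal (2,2), distance |3-2|+|2-2| = 1
Tile 13: at (3,3), goal (3,0), distance |3-3|+|3-0| = 3
Sum: 1 + 4 + 3 + 3 + 1 + 1 + 4 + 3 + 1 + 1 + 3 + 6 + 2 + 1 + 3 = 37

Answer: 37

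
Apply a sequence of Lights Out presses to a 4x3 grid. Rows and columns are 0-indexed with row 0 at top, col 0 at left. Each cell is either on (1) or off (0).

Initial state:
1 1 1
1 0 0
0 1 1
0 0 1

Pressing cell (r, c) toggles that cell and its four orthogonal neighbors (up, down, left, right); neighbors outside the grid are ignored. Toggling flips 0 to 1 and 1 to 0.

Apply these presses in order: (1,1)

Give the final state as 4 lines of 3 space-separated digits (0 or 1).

After press 1 at (1,1):
1 0 1
0 1 1
0 0 1
0 0 1

Answer: 1 0 1
0 1 1
0 0 1
0 0 1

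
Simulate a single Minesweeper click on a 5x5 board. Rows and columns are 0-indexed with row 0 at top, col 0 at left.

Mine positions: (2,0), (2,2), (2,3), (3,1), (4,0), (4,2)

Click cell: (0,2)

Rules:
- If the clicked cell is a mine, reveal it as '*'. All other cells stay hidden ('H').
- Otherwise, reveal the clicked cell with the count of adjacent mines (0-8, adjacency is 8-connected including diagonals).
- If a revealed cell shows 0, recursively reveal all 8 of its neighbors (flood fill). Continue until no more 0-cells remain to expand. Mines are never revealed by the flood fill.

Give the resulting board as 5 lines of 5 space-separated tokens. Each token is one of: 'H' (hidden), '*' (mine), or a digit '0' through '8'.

0 0 0 0 0
1 2 2 2 1
H H H H H
H H H H H
H H H H H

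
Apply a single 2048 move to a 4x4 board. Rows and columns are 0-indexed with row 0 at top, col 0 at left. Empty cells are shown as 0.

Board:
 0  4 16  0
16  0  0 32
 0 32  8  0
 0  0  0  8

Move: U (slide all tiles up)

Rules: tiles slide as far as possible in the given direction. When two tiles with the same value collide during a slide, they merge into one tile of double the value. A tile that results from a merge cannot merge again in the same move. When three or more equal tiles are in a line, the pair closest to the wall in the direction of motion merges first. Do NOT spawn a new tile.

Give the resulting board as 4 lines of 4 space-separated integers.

Answer: 16  4 16 32
 0 32  8  8
 0  0  0  0
 0  0  0  0

Derivation:
Slide up:
col 0: [0, 16, 0, 0] -> [16, 0, 0, 0]
col 1: [4, 0, 32, 0] -> [4, 32, 0, 0]
col 2: [16, 0, 8, 0] -> [16, 8, 0, 0]
col 3: [0, 32, 0, 8] -> [32, 8, 0, 0]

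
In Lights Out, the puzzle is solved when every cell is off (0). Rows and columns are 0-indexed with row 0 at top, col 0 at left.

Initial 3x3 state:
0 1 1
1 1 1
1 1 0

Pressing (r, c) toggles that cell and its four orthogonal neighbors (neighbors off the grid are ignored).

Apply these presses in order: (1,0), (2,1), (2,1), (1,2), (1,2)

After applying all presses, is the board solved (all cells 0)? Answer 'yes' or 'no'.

After press 1 at (1,0):
1 1 1
0 0 1
0 1 0

After press 2 at (2,1):
1 1 1
0 1 1
1 0 1

After press 3 at (2,1):
1 1 1
0 0 1
0 1 0

After press 4 at (1,2):
1 1 0
0 1 0
0 1 1

After press 5 at (1,2):
1 1 1
0 0 1
0 1 0

Lights still on: 5

Answer: no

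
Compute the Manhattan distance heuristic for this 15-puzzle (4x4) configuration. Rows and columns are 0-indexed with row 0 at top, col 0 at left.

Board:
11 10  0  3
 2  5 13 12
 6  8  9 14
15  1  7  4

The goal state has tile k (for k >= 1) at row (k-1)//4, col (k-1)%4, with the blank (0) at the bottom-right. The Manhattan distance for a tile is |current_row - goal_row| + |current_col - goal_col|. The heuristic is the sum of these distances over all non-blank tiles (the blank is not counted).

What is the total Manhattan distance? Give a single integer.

Tile 11: at (0,0), goal (2,2), distance |0-2|+|0-2| = 4
Tile 10: at (0,1), goal (2,1), distance |0-2|+|1-1| = 2
Tile 3: at (0,3), goal (0,2), distance |0-0|+|3-2| = 1
Tile 2: at (1,0), goal (0,1), distance |1-0|+|0-1| = 2
Tile 5: at (1,1), goal (1,0), distance |1-1|+|1-0| = 1
Tile 13: at (1,2), goal (3,0), distance |1-3|+|2-0| = 4
Tile 12: at (1,3), goal (2,3), distance |1-2|+|3-3| = 1
Tile 6: at (2,0), goal (1,1), distance |2-1|+|0-1| = 2
Tile 8: at (2,1), goal (1,3), distance |2-1|+|1-3| = 3
Tile 9: at (2,2), goal (2,0), distance |2-2|+|2-0| = 2
Tile 14: at (2,3), goal (3,1), distance |2-3|+|3-1| = 3
Tile 15: at (3,0), goal (3,2), distance |3-3|+|0-2| = 2
Tile 1: at (3,1), goal (0,0), distance |3-0|+|1-0| = 4
Tile 7: at (3,2), goal (1,2), distance |3-1|+|2-2| = 2
Tile 4: at (3,3), goal (0,3), distance |3-0|+|3-3| = 3
Sum: 4 + 2 + 1 + 2 + 1 + 4 + 1 + 2 + 3 + 2 + 3 + 2 + 4 + 2 + 3 = 36

Answer: 36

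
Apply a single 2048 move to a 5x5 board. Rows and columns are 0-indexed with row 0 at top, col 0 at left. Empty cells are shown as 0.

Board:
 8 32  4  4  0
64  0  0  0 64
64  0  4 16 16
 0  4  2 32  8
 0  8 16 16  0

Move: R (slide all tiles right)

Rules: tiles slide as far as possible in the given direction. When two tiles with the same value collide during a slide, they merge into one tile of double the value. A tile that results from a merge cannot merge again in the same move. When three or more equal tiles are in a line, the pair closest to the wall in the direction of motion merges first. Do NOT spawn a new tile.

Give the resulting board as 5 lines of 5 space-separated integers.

Slide right:
row 0: [8, 32, 4, 4, 0] -> [0, 0, 8, 32, 8]
row 1: [64, 0, 0, 0, 64] -> [0, 0, 0, 0, 128]
row 2: [64, 0, 4, 16, 16] -> [0, 0, 64, 4, 32]
row 3: [0, 4, 2, 32, 8] -> [0, 4, 2, 32, 8]
row 4: [0, 8, 16, 16, 0] -> [0, 0, 0, 8, 32]

Answer:   0   0   8  32   8
  0   0   0   0 128
  0   0  64   4  32
  0   4   2  32   8
  0   0   0   8  32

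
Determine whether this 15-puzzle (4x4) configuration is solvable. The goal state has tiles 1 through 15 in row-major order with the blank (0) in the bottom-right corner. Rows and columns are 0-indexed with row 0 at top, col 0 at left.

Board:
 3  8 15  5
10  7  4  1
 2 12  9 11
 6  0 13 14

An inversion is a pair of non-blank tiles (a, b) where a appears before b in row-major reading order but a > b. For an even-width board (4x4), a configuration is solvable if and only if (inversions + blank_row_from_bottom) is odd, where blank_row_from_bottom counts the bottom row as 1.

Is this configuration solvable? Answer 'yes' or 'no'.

Answer: yes

Derivation:
Inversions: 40
Blank is in row 3 (0-indexed from top), which is row 1 counting from the bottom (bottom = 1).
40 + 1 = 41, which is odd, so the puzzle is solvable.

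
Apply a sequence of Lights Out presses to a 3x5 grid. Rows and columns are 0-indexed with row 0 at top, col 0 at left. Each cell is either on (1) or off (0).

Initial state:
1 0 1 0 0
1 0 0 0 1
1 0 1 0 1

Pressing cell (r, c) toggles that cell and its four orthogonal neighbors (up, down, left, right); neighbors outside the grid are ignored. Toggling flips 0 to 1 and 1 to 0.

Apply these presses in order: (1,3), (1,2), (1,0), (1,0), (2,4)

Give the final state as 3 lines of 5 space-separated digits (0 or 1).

Answer: 1 0 0 1 0
1 1 0 0 1
1 0 0 0 0

Derivation:
After press 1 at (1,3):
1 0 1 1 0
1 0 1 1 0
1 0 1 1 1

After press 2 at (1,2):
1 0 0 1 0
1 1 0 0 0
1 0 0 1 1

After press 3 at (1,0):
0 0 0 1 0
0 0 0 0 0
0 0 0 1 1

After press 4 at (1,0):
1 0 0 1 0
1 1 0 0 0
1 0 0 1 1

After press 5 at (2,4):
1 0 0 1 0
1 1 0 0 1
1 0 0 0 0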